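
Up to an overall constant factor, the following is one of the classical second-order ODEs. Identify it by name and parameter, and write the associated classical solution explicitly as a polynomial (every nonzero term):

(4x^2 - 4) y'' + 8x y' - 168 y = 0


All three coefficients share the factor -4; dividing through by -4 gives  (1 - x^2) y'' - 2x y' + 42 y = 0.
This matches the Legendre equation (1 - x^2) y'' - 2x y' + n(n+1) y = 0 (note the -2x y' term) with n(n+1) = 42, so n = 6; the polynomial solution is P_6(x).
With y = sum_k a_k x^k, matching x^k gives (k+2)(k+1) a_{k+2} = [k(k+1) - n(n+1)] a_k = (k - 6)(k + 7) a_k. The right side vanishes at k = 6, so the series with the parity of 6 terminates at degree 6.
Standard normalization (P_n(1) = 1): leading coefficient (2n)!/(2^n (n!)^2) = 479001600/(64*518400) = 231/16, so a_6 = 231/16. Work downward with a_k = (k+1)(k+2) a_{k+2} / ((k - 6)(k + 7)):
  a_4 = (5)(6)(231/16) / ((4 - 6)(4 + 7)) = (3465/8)/(-22) = -315/16
  a_2 = (3)(4)(-315/16) / ((2 - 6)(2 + 7)) = (-945/4)/(-36) = 105/16
  a_0 = (1)(2)(105/16) / ((0 - 6)(0 + 7)) = (105/8)/(-42) = -5/16
Hence P_6(x) = 231 x^6/16 - 315 x^4/16 + 105 x^2/16 - 5/16.

P_6(x); series = 231 x^6/16 - 315 x^4/16 + 105 x^2/16 - 5/16


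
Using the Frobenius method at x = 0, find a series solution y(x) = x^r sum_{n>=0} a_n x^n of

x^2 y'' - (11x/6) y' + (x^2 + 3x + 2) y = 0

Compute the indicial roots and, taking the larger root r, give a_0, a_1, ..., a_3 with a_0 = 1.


Write in Frobenius form y'' + (p(x)/x) y' + (q(x)/x^2) y = 0:
  p(x) = -11/6,  q(x) = x^2 + 3x + 2.
Indicial equation: r(r-1) + (-11/6) r + (2) = 0 -> roots r_1 = 3/2, r_2 = 4/3.
Take r = r_1 = 3/2. Let y(x) = x^r sum_{n>=0} a_n x^n with a_0 = 1.
Substitute y = x^r sum a_n x^n and match x^{r+n}. The recurrence is
  D(n) a_n + 3 a_{n-1} + 1 a_{n-2} = 0,  where D(n) = (r+n)(r+n-1) + (-11/6)(r+n) + (2).
  a_n = [-3 a_{n-1} - 1 a_{n-2}] / D(n).
Since the indicial polynomial factors as (r - r_1)(r - r_2), D(n) = (r_1 + n - r_1)(r_1 + n - r_2) = n(n + 1/6).
Evaluating step by step (a_0 = 1):
  n = 1: D(1) = 1(1 + 1/6) = 7/6; numerator = -3(1) = -3; a_1 = (-3)/(7/6) = -18/7
  n = 2: D(2) = 2(2 + 1/6) = 13/3; numerator = -3(-18/7) - 1(1) = 47/7; a_2 = (47/7)/(13/3) = 141/91
  n = 3: D(3) = 3(3 + 1/6) = 19/2; numerator = -3(141/91) - 1(-18/7) = -27/13; a_3 = (-27/13)/(19/2) = -54/247

r = 3/2; a_0 = 1; a_1 = -18/7; a_2 = 141/91; a_3 = -54/247


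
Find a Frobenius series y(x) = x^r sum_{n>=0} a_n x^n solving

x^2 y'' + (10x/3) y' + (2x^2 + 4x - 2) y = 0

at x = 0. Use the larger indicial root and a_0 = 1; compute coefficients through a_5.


Write in Frobenius form y'' + (p(x)/x) y' + (q(x)/x^2) y = 0:
  p(x) = 10/3,  q(x) = 2x^2 + 4x - 2.
Indicial equation: r(r-1) + (10/3) r + (-2) = 0 -> roots r_1 = 2/3, r_2 = -3.
Take r = r_1 = 2/3. Let y(x) = x^r sum_{n>=0} a_n x^n with a_0 = 1.
Substitute y = x^r sum a_n x^n and match x^{r+n}. The recurrence is
  D(n) a_n + 4 a_{n-1} + 2 a_{n-2} = 0,  where D(n) = (r+n)(r+n-1) + (10/3)(r+n) + (-2).
  a_n = [-4 a_{n-1} - 2 a_{n-2}] / D(n).
Since the indicial polynomial factors as (r - r_1)(r - r_2), D(n) = (r_1 + n - r_1)(r_1 + n - r_2) = n(n + 11/3).
Evaluating step by step (a_0 = 1):
  n = 1: D(1) = 1(1 + 11/3) = 14/3; numerator = -4(1) = -4; a_1 = (-4)/(14/3) = -6/7
  n = 2: D(2) = 2(2 + 11/3) = 34/3; numerator = -4(-6/7) - 2(1) = 10/7; a_2 = (10/7)/(34/3) = 15/119
  n = 3: D(3) = 3(3 + 11/3) = 20; numerator = -4(15/119) - 2(-6/7) = 144/119; a_3 = (144/119)/(20) = 36/595
  n = 4: D(4) = 4(4 + 11/3) = 92/3; numerator = -4(36/595) - 2(15/119) = -42/85; a_4 = (-42/85)/(92/3) = -63/3910
  n = 5: D(5) = 5(5 + 11/3) = 130/3; numerator = -4(-63/3910) - 2(36/595) = -774/13685; a_5 = (-774/13685)/(130/3) = -1161/889525

r = 2/3; a_0 = 1; a_1 = -6/7; a_2 = 15/119; a_3 = 36/595; a_4 = -63/3910; a_5 = -1161/889525


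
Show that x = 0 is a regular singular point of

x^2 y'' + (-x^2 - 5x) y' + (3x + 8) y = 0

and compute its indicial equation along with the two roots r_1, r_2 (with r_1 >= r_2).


Divide by x^2 to reach normal form y'' + P_1(x) y' + P_2(x) y = 0 with P_1(x) = -1 - 5/x and P_2(x) = 3/x + 8/x^2.
x = 0 is a singular point because the y'-coefficient -1 - 5/x has a pole at x = 0 and the y-coefficient 3/x + 8/x^2 has a pole at x = 0.
It is a regular singular point because x P_1(x) = p(x) = -x - 5 and x^2 P_2(x) = q(x) = 3x + 8 are polynomials, hence analytic at x = 0.
p(0) = -5,  q(0) = 8.
Indicial equation: r(r-1) + p(0) r + q(0) = 0, i.e. r^2 + (p(0) - 1) r + q(0) = 0, i.e. r^2 - 6 r + 8 = 0.
Discriminant: (-6)^2 - 4(8) = 4, so r = (6 ± 2)/2.
Solving: r_1 = 4, r_2 = 2.

indicial: r^2 - 6 r + 8 = 0; roots r_1 = 4, r_2 = 2


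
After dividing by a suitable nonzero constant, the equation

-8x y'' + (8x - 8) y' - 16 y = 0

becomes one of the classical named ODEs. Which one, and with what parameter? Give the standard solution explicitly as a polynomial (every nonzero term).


All three coefficients share the factor -8; dividing through by -8 gives  x y'' + (1 - x) y' + 2 y = 0.
This matches the Laguerre equation x y'' + (1 - x) y' + n y = 0 with n = 2; the polynomial solution is L_2(x).
With y = sum_k a_k x^k, matching x^k gives (k+1)k a_{k+1} + (k+1) a_{k+1} - k a_k + n a_k = 0, i.e. (k+1)^2 a_{k+1} = (k - n) a_k = (k - 2) a_k. The right side vanishes at k = 2, so the series terminates at degree 2.
Standard normalization L_n(0) = 1 gives a_0 = 1. Work upward with a_{k+1} = (k - 2) a_k / (k+1)^2:
  a_1 = (0 - 2)(1) / 1^2 = -2/1 = -2
  a_2 = (1 - 2)(-2) / 2^2 = 2/4 = 1/2
Hence L_2(x) = x^2/2 - 2 x + 1.

L_2(x); series = x^2/2 - 2 x + 1


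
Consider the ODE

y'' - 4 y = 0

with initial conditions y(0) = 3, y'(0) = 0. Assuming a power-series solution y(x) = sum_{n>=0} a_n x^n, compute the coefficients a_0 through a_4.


Ansatz: y(x) = sum_{n>=0} a_n x^n, so y'(x) = sum_{n>=1} n a_n x^(n-1) and y''(x) = sum_{n>=2} n(n-1) a_n x^(n-2).
Substitute into P(x) y'' + Q(x) y' + R(x) y = 0 with P(x) = 1, Q(x) = 0, R(x) = -4, and match powers of x.
Initial conditions: a_0 = 3, a_1 = 0.
Setting the coefficient of each power of x to zero and solving order by order (substituting the coefficients already found):
  x^0: 2 a_2 - 4 a_0 = 0  ->  2 a_2 = 4 a_0 = 12  ->  a_2 = 6
  x^1: 6 a_3 - 4 a_1 = 0  ->  6 a_3 = 4 a_1 = 0  ->  a_3 = 0
  x^2: 12 a_4 - 4 a_2 = 0  ->  12 a_4 = 4 a_2 = 24  ->  a_4 = 2
Truncated series: y(x) = 3 + 6 x^2 + 2 x^4 + O(x^5).

a_0 = 3; a_1 = 0; a_2 = 6; a_3 = 0; a_4 = 2


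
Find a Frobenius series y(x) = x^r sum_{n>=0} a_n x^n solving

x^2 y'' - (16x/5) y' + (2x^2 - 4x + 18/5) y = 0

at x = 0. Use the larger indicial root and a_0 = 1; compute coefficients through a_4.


Write in Frobenius form y'' + (p(x)/x) y' + (q(x)/x^2) y = 0:
  p(x) = -16/5,  q(x) = 2x^2 - 4x + 18/5.
Indicial equation: r(r-1) + (-16/5) r + (18/5) = 0 -> roots r_1 = 3, r_2 = 6/5.
Take r = r_1 = 3. Let y(x) = x^r sum_{n>=0} a_n x^n with a_0 = 1.
Substitute y = x^r sum a_n x^n and match x^{r+n}. The recurrence is
  D(n) a_n - 4 a_{n-1} + 2 a_{n-2} = 0,  where D(n) = (r+n)(r+n-1) + (-16/5)(r+n) + (18/5).
  a_n = [4 a_{n-1} - 2 a_{n-2}] / D(n).
Since the indicial polynomial factors as (r - r_1)(r - r_2), D(n) = (r_1 + n - r_1)(r_1 + n - r_2) = n(n + 9/5).
Evaluating step by step (a_0 = 1):
  n = 1: D(1) = 1(1 + 9/5) = 14/5; numerator = 4(1) = 4; a_1 = (4)/(14/5) = 10/7
  n = 2: D(2) = 2(2 + 9/5) = 38/5; numerator = 4(10/7) - 2(1) = 26/7; a_2 = (26/7)/(38/5) = 65/133
  n = 3: D(3) = 3(3 + 9/5) = 72/5; numerator = 4(65/133) - 2(10/7) = -120/133; a_3 = (-120/133)/(72/5) = -25/399
  n = 4: D(4) = 4(4 + 9/5) = 116/5; numerator = 4(-25/399) - 2(65/133) = -70/57; a_4 = (-70/57)/(116/5) = -175/3306

r = 3; a_0 = 1; a_1 = 10/7; a_2 = 65/133; a_3 = -25/399; a_4 = -175/3306


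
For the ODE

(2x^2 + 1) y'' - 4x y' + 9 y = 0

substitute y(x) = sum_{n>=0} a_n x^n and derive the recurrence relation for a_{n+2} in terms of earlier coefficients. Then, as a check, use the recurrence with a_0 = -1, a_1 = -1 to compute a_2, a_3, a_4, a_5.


Substitute y = sum_n a_n x^n.
(1 + 2 x^2) y'' contributes (n+2)(n+1) a_{n+2} + 2 n(n-1) a_n at x^n.
-4 x y'(x) contributes -4 n a_n at x^n.
9 y(x) contributes 9 a_n at x^n.
Matching x^n: (n+2)(n+1) a_{n+2} + (2 n(n-1) - 4 n + 9) a_n = 0.
Thus a_{n+2} = (-2 n(n-1) + 4 n - 9) / ((n+1)(n+2)) * a_n.

Check with a_0 = -1, a_1 = -1 (apply the recurrence for n = 0, 1, 2, 3): a_0 = -1, a_1 = -1, a_2 = 9/2, a_3 = 5/6, a_4 = -15/8, a_5 = -3/8.

a_(n+2) = (-2 n(n-1) + 4 n - 9) / ((n+1)(n+2)) * a_n; check: a_0 = -1, a_1 = -1, a_2 = 9/2, a_3 = 5/6, a_4 = -15/8, a_5 = -3/8


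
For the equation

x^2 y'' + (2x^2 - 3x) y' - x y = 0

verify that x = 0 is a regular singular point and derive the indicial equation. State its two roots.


Divide by x^2 to reach normal form y'' + P_1(x) y' + P_2(x) y = 0 with P_1(x) = 2 - 3/x and P_2(x) = -1/x.
x = 0 is a singular point because the y'-coefficient 2 - 3/x has a pole at x = 0 and the y-coefficient -1/x has a pole at x = 0.
It is a regular singular point because x P_1(x) = p(x) = 2x - 3 and x^2 P_2(x) = q(x) = -x are polynomials, hence analytic at x = 0.
p(0) = -3,  q(0) = 0.
Indicial equation: r(r-1) + p(0) r + q(0) = 0, i.e. r^2 + (p(0) - 1) r + q(0) = 0, i.e. r^2 - 4 r = 0.
Discriminant: (-4)^2 - 4(0) = 16, so r = (4 ± 4)/2.
Solving: r_1 = 4, r_2 = 0.

indicial: r^2 - 4 r = 0; roots r_1 = 4, r_2 = 0


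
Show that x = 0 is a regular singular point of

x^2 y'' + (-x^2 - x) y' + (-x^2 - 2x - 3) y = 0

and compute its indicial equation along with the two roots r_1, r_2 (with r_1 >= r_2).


Divide by x^2 to reach normal form y'' + P_1(x) y' + P_2(x) y = 0 with P_1(x) = -1 - 1/x and P_2(x) = -1 - 2/x - 3/x^2.
x = 0 is a singular point because the y'-coefficient -1 - 1/x has a pole at x = 0 and the y-coefficient -1 - 2/x - 3/x^2 has a pole at x = 0.
It is a regular singular point because x P_1(x) = p(x) = -x - 1 and x^2 P_2(x) = q(x) = -x^2 - 2x - 3 are polynomials, hence analytic at x = 0.
p(0) = -1,  q(0) = -3.
Indicial equation: r(r-1) + p(0) r + q(0) = 0, i.e. r^2 + (p(0) - 1) r + q(0) = 0, i.e. r^2 - 2 r - 3 = 0.
Discriminant: (-2)^2 - 4(-3) = 16, so r = (2 ± 4)/2.
Solving: r_1 = 3, r_2 = -1.

indicial: r^2 - 2 r - 3 = 0; roots r_1 = 3, r_2 = -1


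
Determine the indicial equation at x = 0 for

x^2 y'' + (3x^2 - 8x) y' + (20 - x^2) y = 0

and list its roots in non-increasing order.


Divide by x^2 to reach normal form y'' + P_1(x) y' + P_2(x) y = 0 with P_1(x) = 3 - 8/x and P_2(x) = -1 + 20/x^2.
x = 0 is a singular point because the y'-coefficient 3 - 8/x has a pole at x = 0 and the y-coefficient -1 + 20/x^2 has a pole at x = 0.
It is a regular singular point because x P_1(x) = p(x) = 3x - 8 and x^2 P_2(x) = q(x) = 20 - x^2 are polynomials, hence analytic at x = 0.
p(0) = -8,  q(0) = 20.
Indicial equation: r(r-1) + p(0) r + q(0) = 0, i.e. r^2 + (p(0) - 1) r + q(0) = 0, i.e. r^2 - 9 r + 20 = 0.
Discriminant: (-9)^2 - 4(20) = 1, so r = (9 ± 1)/2.
Solving: r_1 = 5, r_2 = 4.

indicial: r^2 - 9 r + 20 = 0; roots r_1 = 5, r_2 = 4


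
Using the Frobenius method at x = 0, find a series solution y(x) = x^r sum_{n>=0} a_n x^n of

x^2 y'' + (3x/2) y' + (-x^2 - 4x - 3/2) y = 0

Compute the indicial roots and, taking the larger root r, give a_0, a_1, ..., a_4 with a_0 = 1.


Write in Frobenius form y'' + (p(x)/x) y' + (q(x)/x^2) y = 0:
  p(x) = 3/2,  q(x) = -x^2 - 4x - 3/2.
Indicial equation: r(r-1) + (3/2) r + (-3/2) = 0 -> roots r_1 = 1, r_2 = -3/2.
Take r = r_1 = 1. Let y(x) = x^r sum_{n>=0} a_n x^n with a_0 = 1.
Substitute y = x^r sum a_n x^n and match x^{r+n}. The recurrence is
  D(n) a_n - 4 a_{n-1} - 1 a_{n-2} = 0,  where D(n) = (r+n)(r+n-1) + (3/2)(r+n) + (-3/2).
  a_n = [4 a_{n-1} + 1 a_{n-2}] / D(n).
Since the indicial polynomial factors as (r - r_1)(r - r_2), D(n) = (r_1 + n - r_1)(r_1 + n - r_2) = n(n + 5/2).
Evaluating step by step (a_0 = 1):
  n = 1: D(1) = 1(1 + 5/2) = 7/2; numerator = 4(1) = 4; a_1 = (4)/(7/2) = 8/7
  n = 2: D(2) = 2(2 + 5/2) = 9; numerator = 4(8/7) + 1(1) = 39/7; a_2 = (39/7)/(9) = 13/21
  n = 3: D(3) = 3(3 + 5/2) = 33/2; numerator = 4(13/21) + 1(8/7) = 76/21; a_3 = (76/21)/(33/2) = 152/693
  n = 4: D(4) = 4(4 + 5/2) = 26; numerator = 4(152/693) + 1(13/21) = 1037/693; a_4 = (1037/693)/(26) = 1037/18018

r = 1; a_0 = 1; a_1 = 8/7; a_2 = 13/21; a_3 = 152/693; a_4 = 1037/18018


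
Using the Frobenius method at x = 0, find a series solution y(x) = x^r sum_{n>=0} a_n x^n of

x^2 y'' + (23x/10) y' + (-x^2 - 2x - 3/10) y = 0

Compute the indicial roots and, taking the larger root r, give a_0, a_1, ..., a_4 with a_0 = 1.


Write in Frobenius form y'' + (p(x)/x) y' + (q(x)/x^2) y = 0:
  p(x) = 23/10,  q(x) = -x^2 - 2x - 3/10.
Indicial equation: r(r-1) + (23/10) r + (-3/10) = 0 -> roots r_1 = 1/5, r_2 = -3/2.
Take r = r_1 = 1/5. Let y(x) = x^r sum_{n>=0} a_n x^n with a_0 = 1.
Substitute y = x^r sum a_n x^n and match x^{r+n}. The recurrence is
  D(n) a_n - 2 a_{n-1} - 1 a_{n-2} = 0,  where D(n) = (r+n)(r+n-1) + (23/10)(r+n) + (-3/10).
  a_n = [2 a_{n-1} + 1 a_{n-2}] / D(n).
Since the indicial polynomial factors as (r - r_1)(r - r_2), D(n) = (r_1 + n - r_1)(r_1 + n - r_2) = n(n + 17/10).
Evaluating step by step (a_0 = 1):
  n = 1: D(1) = 1(1 + 17/10) = 27/10; numerator = 2(1) = 2; a_1 = (2)/(27/10) = 20/27
  n = 2: D(2) = 2(2 + 17/10) = 37/5; numerator = 2(20/27) + 1(1) = 67/27; a_2 = (67/27)/(37/5) = 335/999
  n = 3: D(3) = 3(3 + 17/10) = 141/10; numerator = 2(335/999) + 1(20/27) = 470/333; a_3 = (470/333)/(141/10) = 100/999
  n = 4: D(4) = 4(4 + 17/10) = 114/5; numerator = 2(100/999) + 1(335/999) = 535/999; a_4 = (535/999)/(114/5) = 2675/113886

r = 1/5; a_0 = 1; a_1 = 20/27; a_2 = 335/999; a_3 = 100/999; a_4 = 2675/113886


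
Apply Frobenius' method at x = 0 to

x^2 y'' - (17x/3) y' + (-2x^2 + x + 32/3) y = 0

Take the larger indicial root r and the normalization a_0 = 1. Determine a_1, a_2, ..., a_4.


Write in Frobenius form y'' + (p(x)/x) y' + (q(x)/x^2) y = 0:
  p(x) = -17/3,  q(x) = -2x^2 + x + 32/3.
Indicial equation: r(r-1) + (-17/3) r + (32/3) = 0 -> roots r_1 = 4, r_2 = 8/3.
Take r = r_1 = 4. Let y(x) = x^r sum_{n>=0} a_n x^n with a_0 = 1.
Substitute y = x^r sum a_n x^n and match x^{r+n}. The recurrence is
  D(n) a_n + 1 a_{n-1} - 2 a_{n-2} = 0,  where D(n) = (r+n)(r+n-1) + (-17/3)(r+n) + (32/3).
  a_n = [-1 a_{n-1} + 2 a_{n-2}] / D(n).
Since the indicial polynomial factors as (r - r_1)(r - r_2), D(n) = (r_1 + n - r_1)(r_1 + n - r_2) = n(n + 4/3).
Evaluating step by step (a_0 = 1):
  n = 1: D(1) = 1(1 + 4/3) = 7/3; numerator = -1(1) = -1; a_1 = (-1)/(7/3) = -3/7
  n = 2: D(2) = 2(2 + 4/3) = 20/3; numerator = -1(-3/7) + 2(1) = 17/7; a_2 = (17/7)/(20/3) = 51/140
  n = 3: D(3) = 3(3 + 4/3) = 13; numerator = -1(51/140) + 2(-3/7) = -171/140; a_3 = (-171/140)/(13) = -171/1820
  n = 4: D(4) = 4(4 + 4/3) = 64/3; numerator = -1(-171/1820) + 2(51/140) = 1497/1820; a_4 = (1497/1820)/(64/3) = 4491/116480

r = 4; a_0 = 1; a_1 = -3/7; a_2 = 51/140; a_3 = -171/1820; a_4 = 4491/116480


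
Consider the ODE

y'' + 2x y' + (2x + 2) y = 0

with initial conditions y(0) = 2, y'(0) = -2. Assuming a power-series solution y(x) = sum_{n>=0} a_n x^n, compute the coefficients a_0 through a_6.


Ansatz: y(x) = sum_{n>=0} a_n x^n, so y'(x) = sum_{n>=1} n a_n x^(n-1) and y''(x) = sum_{n>=2} n(n-1) a_n x^(n-2).
Substitute into P(x) y'' + Q(x) y' + R(x) y = 0 with P(x) = 1, Q(x) = 2x, R(x) = 2x + 2, and match powers of x.
Initial conditions: a_0 = 2, a_1 = -2.
Setting the coefficient of each power of x to zero and solving order by order (substituting the coefficients already found):
  x^0: 2 a_2 + 2 a_0 = 0  ->  2 a_2 = -2 a_0 = -4  ->  a_2 = -2
  x^1: 6 a_3 + 4 a_1 + 2 a_0 = 0  ->  6 a_3 = -4 a_1 - 2 a_0 = 4  ->  a_3 = 2/3
  x^2: 12 a_4 + 6 a_2 + 2 a_1 = 0  ->  12 a_4 = -6 a_2 - 2 a_1 = 16  ->  a_4 = 4/3
  x^3: 20 a_5 + 8 a_3 + 2 a_2 = 0  ->  20 a_5 = -8 a_3 - 2 a_2 = -4/3  ->  a_5 = -1/15
  x^4: 30 a_6 + 10 a_4 + 2 a_3 = 0  ->  30 a_6 = -10 a_4 - 2 a_3 = -44/3  ->  a_6 = -22/45
Truncated series: y(x) = 2 - 2 x - 2 x^2 + (2/3) x^3 + (4/3) x^4 - (1/15) x^5 - (22/45) x^6 + O(x^7).

a_0 = 2; a_1 = -2; a_2 = -2; a_3 = 2/3; a_4 = 4/3; a_5 = -1/15; a_6 = -22/45


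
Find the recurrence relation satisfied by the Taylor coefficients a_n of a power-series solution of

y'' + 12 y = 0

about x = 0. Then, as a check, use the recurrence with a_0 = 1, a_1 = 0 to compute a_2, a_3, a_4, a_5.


Substitute y = sum_n a_n x^n into y'' + (const) y = 0.
y''(x) = sum_{n>=0} (n+2)(n+1) a_{n+2} x^n.
The ODE becomes sum_n [(n+2)(n+1) a_{n+2} + 12 a_n] x^n = 0.
Setting each coefficient to zero gives the recurrence:
  (n+2)(n+1) a_{n+2} + 12 a_n = 0,
  a_{n+2} = -12 / ((n+1)(n+2)) a_n.

Check with a_0 = 1, a_1 = 0 (apply the recurrence for n = 0, 1, 2, 3): a_0 = 1, a_1 = 0, a_2 = -6, a_3 = 0, a_4 = 6, a_5 = 0.

a_{n+2} = -12/((n+1)(n+2)) * a_n; check: a_0 = 1, a_1 = 0, a_2 = -6, a_3 = 0, a_4 = 6, a_5 = 0


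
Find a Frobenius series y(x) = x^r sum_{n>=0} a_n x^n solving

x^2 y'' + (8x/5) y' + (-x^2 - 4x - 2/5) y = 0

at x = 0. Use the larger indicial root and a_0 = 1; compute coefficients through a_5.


Write in Frobenius form y'' + (p(x)/x) y' + (q(x)/x^2) y = 0:
  p(x) = 8/5,  q(x) = -x^2 - 4x - 2/5.
Indicial equation: r(r-1) + (8/5) r + (-2/5) = 0 -> roots r_1 = 2/5, r_2 = -1.
Take r = r_1 = 2/5. Let y(x) = x^r sum_{n>=0} a_n x^n with a_0 = 1.
Substitute y = x^r sum a_n x^n and match x^{r+n}. The recurrence is
  D(n) a_n - 4 a_{n-1} - 1 a_{n-2} = 0,  where D(n) = (r+n)(r+n-1) + (8/5)(r+n) + (-2/5).
  a_n = [4 a_{n-1} + 1 a_{n-2}] / D(n).
Since the indicial polynomial factors as (r - r_1)(r - r_2), D(n) = (r_1 + n - r_1)(r_1 + n - r_2) = n(n + 7/5).
Evaluating step by step (a_0 = 1):
  n = 1: D(1) = 1(1 + 7/5) = 12/5; numerator = 4(1) = 4; a_1 = (4)/(12/5) = 5/3
  n = 2: D(2) = 2(2 + 7/5) = 34/5; numerator = 4(5/3) + 1(1) = 23/3; a_2 = (23/3)/(34/5) = 115/102
  n = 3: D(3) = 3(3 + 7/5) = 66/5; numerator = 4(115/102) + 1(5/3) = 105/17; a_3 = (105/17)/(66/5) = 175/374
  n = 4: D(4) = 4(4 + 7/5) = 108/5; numerator = 4(175/374) + 1(115/102) = 3365/1122; a_4 = (3365/1122)/(108/5) = 16825/121176
  n = 5: D(5) = 5(5 + 7/5) = 32; numerator = 4(16825/121176) + 1(175/374) = 15500/15147; a_5 = (15500/15147)/(32) = 3875/121176

r = 2/5; a_0 = 1; a_1 = 5/3; a_2 = 115/102; a_3 = 175/374; a_4 = 16825/121176; a_5 = 3875/121176


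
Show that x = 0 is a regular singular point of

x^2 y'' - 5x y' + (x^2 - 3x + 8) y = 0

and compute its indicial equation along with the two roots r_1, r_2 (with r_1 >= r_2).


Divide by x^2 to reach normal form y'' + P_1(x) y' + P_2(x) y = 0 with P_1(x) = -5/x and P_2(x) = 1 - 3/x + 8/x^2.
x = 0 is a singular point because the y'-coefficient -5/x has a pole at x = 0 and the y-coefficient 1 - 3/x + 8/x^2 has a pole at x = 0.
It is a regular singular point because x P_1(x) = p(x) = -5 and x^2 P_2(x) = q(x) = x^2 - 3x + 8 are polynomials, hence analytic at x = 0.
p(0) = -5,  q(0) = 8.
Indicial equation: r(r-1) + p(0) r + q(0) = 0, i.e. r^2 + (p(0) - 1) r + q(0) = 0, i.e. r^2 - 6 r + 8 = 0.
Discriminant: (-6)^2 - 4(8) = 4, so r = (6 ± 2)/2.
Solving: r_1 = 4, r_2 = 2.

indicial: r^2 - 6 r + 8 = 0; roots r_1 = 4, r_2 = 2


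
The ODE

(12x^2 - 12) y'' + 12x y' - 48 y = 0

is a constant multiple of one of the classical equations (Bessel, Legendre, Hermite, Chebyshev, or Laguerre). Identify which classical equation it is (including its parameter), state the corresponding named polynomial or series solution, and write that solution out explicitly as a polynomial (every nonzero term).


All three coefficients share the factor -12; dividing through by -12 gives  (1 - x^2) y'' - x y' + 4 y = 0.
This matches the Chebyshev equation (1 - x^2) y'' - x y' + n^2 y = 0 (note the -x y' term, not -2x y') with n^2 = 4, so n = 2; the polynomial solution is T_2(x).
With y = sum_k a_k x^k, matching x^k gives (k+2)(k+1) a_{k+2} = (k^2 - n^2) a_k = (k - 2)(k + 2) a_k. The right side vanishes at k = 2, so the series with the parity of 2 terminates at degree 2.
Standard normalization: leading coefficient of T_n is 2^(n-1), so a_2 = 2^1 = 2. Work downward with a_k = (k+1)(k+2) a_{k+2} / ((k - 2)(k + 2)):
  a_0 = (1)(2)(2) / ((0 - 2)(0 + 2)) = 4/(-4) = -1
Hence T_2(x) = 2 x^2 - 1.

T_2(x); series = 2 x^2 - 1


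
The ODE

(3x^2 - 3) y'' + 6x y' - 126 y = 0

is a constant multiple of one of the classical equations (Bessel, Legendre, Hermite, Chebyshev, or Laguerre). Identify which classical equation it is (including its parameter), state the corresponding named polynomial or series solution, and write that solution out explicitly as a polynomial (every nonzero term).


All three coefficients share the factor -3; dividing through by -3 gives  (1 - x^2) y'' - 2x y' + 42 y = 0.
This matches the Legendre equation (1 - x^2) y'' - 2x y' + n(n+1) y = 0 (note the -2x y' term) with n(n+1) = 42, so n = 6; the polynomial solution is P_6(x).
With y = sum_k a_k x^k, matching x^k gives (k+2)(k+1) a_{k+2} = [k(k+1) - n(n+1)] a_k = (k - 6)(k + 7) a_k. The right side vanishes at k = 6, so the series with the parity of 6 terminates at degree 6.
Standard normalization (P_n(1) = 1): leading coefficient (2n)!/(2^n (n!)^2) = 479001600/(64*518400) = 231/16, so a_6 = 231/16. Work downward with a_k = (k+1)(k+2) a_{k+2} / ((k - 6)(k + 7)):
  a_4 = (5)(6)(231/16) / ((4 - 6)(4 + 7)) = (3465/8)/(-22) = -315/16
  a_2 = (3)(4)(-315/16) / ((2 - 6)(2 + 7)) = (-945/4)/(-36) = 105/16
  a_0 = (1)(2)(105/16) / ((0 - 6)(0 + 7)) = (105/8)/(-42) = -5/16
Hence P_6(x) = 231 x^6/16 - 315 x^4/16 + 105 x^2/16 - 5/16.

P_6(x); series = 231 x^6/16 - 315 x^4/16 + 105 x^2/16 - 5/16


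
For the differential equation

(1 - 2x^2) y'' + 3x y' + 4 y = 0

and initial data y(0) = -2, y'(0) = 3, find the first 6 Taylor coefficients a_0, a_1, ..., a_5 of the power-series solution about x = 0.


Ansatz: y(x) = sum_{n>=0} a_n x^n, so y'(x) = sum_{n>=1} n a_n x^(n-1) and y''(x) = sum_{n>=2} n(n-1) a_n x^(n-2).
Substitute into P(x) y'' + Q(x) y' + R(x) y = 0 with P(x) = 1 - 2x^2, Q(x) = 3x, R(x) = 4, and match powers of x.
Initial conditions: a_0 = -2, a_1 = 3.
Setting the coefficient of each power of x to zero and solving order by order (substituting the coefficients already found):
  x^0: 2 a_2 + 4 a_0 = 0  ->  2 a_2 = -4 a_0 = 8  ->  a_2 = 4
  x^1: 6 a_3 + 7 a_1 = 0  ->  6 a_3 = -7 a_1 = -21  ->  a_3 = -7/2
  x^2: 12 a_4 + 6 a_2 = 0  ->  12 a_4 = -6 a_2 = -24  ->  a_4 = -2
  x^3: 20 a_5 + a_3 = 0  ->  20 a_5 = -a_3 = 7/2  ->  a_5 = 7/40
Truncated series: y(x) = -2 + 3 x + 4 x^2 - (7/2) x^3 - 2 x^4 + (7/40) x^5 + O(x^6).

a_0 = -2; a_1 = 3; a_2 = 4; a_3 = -7/2; a_4 = -2; a_5 = 7/40


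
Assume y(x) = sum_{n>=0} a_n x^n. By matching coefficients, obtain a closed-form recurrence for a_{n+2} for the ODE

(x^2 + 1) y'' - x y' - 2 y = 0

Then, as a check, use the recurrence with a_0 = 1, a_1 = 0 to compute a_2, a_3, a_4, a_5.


Substitute y = sum_n a_n x^n.
(1 + 1 x^2) y'' contributes (n+2)(n+1) a_{n+2} + n(n-1) a_n at x^n.
-x y'(x) contributes -n a_n at x^n.
-2 y(x) contributes -2 a_n at x^n.
Matching x^n: (n+2)(n+1) a_{n+2} + (n(n-1) - n - 2) a_n = 0.
Thus a_{n+2} = (-n(n-1) + n + 2) / ((n+1)(n+2)) * a_n.

Check with a_0 = 1, a_1 = 0 (apply the recurrence for n = 0, 1, 2, 3): a_0 = 1, a_1 = 0, a_2 = 1, a_3 = 0, a_4 = 1/6, a_5 = 0.

a_(n+2) = (-n(n-1) + n + 2) / ((n+1)(n+2)) * a_n; check: a_0 = 1, a_1 = 0, a_2 = 1, a_3 = 0, a_4 = 1/6, a_5 = 0


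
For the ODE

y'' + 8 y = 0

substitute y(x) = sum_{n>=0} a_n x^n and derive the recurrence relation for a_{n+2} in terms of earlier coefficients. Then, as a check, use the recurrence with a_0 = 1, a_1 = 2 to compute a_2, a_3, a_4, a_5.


Substitute y = sum_n a_n x^n into y'' + (const) y = 0.
y''(x) = sum_{n>=0} (n+2)(n+1) a_{n+2} x^n.
The ODE becomes sum_n [(n+2)(n+1) a_{n+2} + 8 a_n] x^n = 0.
Setting each coefficient to zero gives the recurrence:
  (n+2)(n+1) a_{n+2} + 8 a_n = 0,
  a_{n+2} = -8 / ((n+1)(n+2)) a_n.

Check with a_0 = 1, a_1 = 2 (apply the recurrence for n = 0, 1, 2, 3): a_0 = 1, a_1 = 2, a_2 = -4, a_3 = -8/3, a_4 = 8/3, a_5 = 16/15.

a_{n+2} = -8/((n+1)(n+2)) * a_n; check: a_0 = 1, a_1 = 2, a_2 = -4, a_3 = -8/3, a_4 = 8/3, a_5 = 16/15


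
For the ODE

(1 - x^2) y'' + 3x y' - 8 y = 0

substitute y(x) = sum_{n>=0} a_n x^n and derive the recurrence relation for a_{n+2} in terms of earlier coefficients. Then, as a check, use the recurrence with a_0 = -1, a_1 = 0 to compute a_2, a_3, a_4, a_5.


Substitute y = sum_n a_n x^n.
(1 - 1 x^2) y'' contributes (n+2)(n+1) a_{n+2} - n(n-1) a_n at x^n.
3 x y'(x) contributes 3 n a_n at x^n.
-8 y(x) contributes -8 a_n at x^n.
Matching x^n: (n+2)(n+1) a_{n+2} + (-n(n-1) + 3 n - 8) a_n = 0.
Thus a_{n+2} = (n(n-1) - 3 n + 8) / ((n+1)(n+2)) * a_n.

Check with a_0 = -1, a_1 = 0 (apply the recurrence for n = 0, 1, 2, 3): a_0 = -1, a_1 = 0, a_2 = -4, a_3 = 0, a_4 = -4/3, a_5 = 0.

a_(n+2) = (n(n-1) - 3 n + 8) / ((n+1)(n+2)) * a_n; check: a_0 = -1, a_1 = 0, a_2 = -4, a_3 = 0, a_4 = -4/3, a_5 = 0


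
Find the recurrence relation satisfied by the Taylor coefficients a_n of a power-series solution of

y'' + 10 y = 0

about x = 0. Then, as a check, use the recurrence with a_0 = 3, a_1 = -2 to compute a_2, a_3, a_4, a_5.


Substitute y = sum_n a_n x^n into y'' + (const) y = 0.
y''(x) = sum_{n>=0} (n+2)(n+1) a_{n+2} x^n.
The ODE becomes sum_n [(n+2)(n+1) a_{n+2} + 10 a_n] x^n = 0.
Setting each coefficient to zero gives the recurrence:
  (n+2)(n+1) a_{n+2} + 10 a_n = 0,
  a_{n+2} = -10 / ((n+1)(n+2)) a_n.

Check with a_0 = 3, a_1 = -2 (apply the recurrence for n = 0, 1, 2, 3): a_0 = 3, a_1 = -2, a_2 = -15, a_3 = 10/3, a_4 = 25/2, a_5 = -5/3.

a_{n+2} = -10/((n+1)(n+2)) * a_n; check: a_0 = 3, a_1 = -2, a_2 = -15, a_3 = 10/3, a_4 = 25/2, a_5 = -5/3


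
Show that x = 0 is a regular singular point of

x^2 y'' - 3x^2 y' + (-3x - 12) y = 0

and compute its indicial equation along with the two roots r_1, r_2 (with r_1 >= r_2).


Divide by x^2 to reach normal form y'' + P_1(x) y' + P_2(x) y = 0 with P_1(x) = -3 and P_2(x) = -3/x - 12/x^2.
x = 0 is a singular point because the y-coefficient -3/x - 12/x^2 has a pole at x = 0.
It is a regular singular point because x P_1(x) = p(x) = -3x and x^2 P_2(x) = q(x) = -3x - 12 are polynomials, hence analytic at x = 0.
p(0) = 0,  q(0) = -12.
Indicial equation: r(r-1) + p(0) r + q(0) = 0, i.e. r^2 + (p(0) - 1) r + q(0) = 0, i.e. r^2 - 1 r - 12 = 0.
Discriminant: (-1)^2 - 4(-12) = 49, so r = (1 ± 7)/2.
Solving: r_1 = 4, r_2 = -3.

indicial: r^2 - 1 r - 12 = 0; roots r_1 = 4, r_2 = -3


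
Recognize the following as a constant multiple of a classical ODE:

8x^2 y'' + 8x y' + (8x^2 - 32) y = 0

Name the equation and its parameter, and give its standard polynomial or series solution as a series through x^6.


All three coefficients share the factor 8; dividing through by 8 gives  x^2 y'' + x y' + (x^2 - 4) y = 0.
This matches the Bessel equation x^2 y'' + x y' + (x^2 - nu^2) y = 0 with nu^2 = 4, so nu = 2; the solution bounded at x = 0 is J_2(x).
Frobenius at x = 0: indicial roots ±nu; for r = nu the recurrence k(k + 2nu) c_k = -c_{k-2} gives the standard series J_nu(x) = sum_{k>=0} (-1)^k / (k! (k+nu)!) (x/2)^(2k+nu). Evaluate the first 3 terms:
  k = 0: (-1)^0 / (0! * 2! * 2^2) x^2 = 1/(1*2*4) x^2 = (1/8) x^2
  k = 1: (-1)^1 / (1! * 3! * 2^4) x^4 = -1/(1*6*16) x^4 = (-1/96) x^4
  k = 2: (-1)^2 / (2! * 4! * 2^6) x^6 = 1/(2*24*64) x^6 = (1/3072) x^6
Hence J_2(x) = x^6/3072 - x^4/96 + x^2/8 + ....

J_2(x); series = x^6/3072 - x^4/96 + x^2/8


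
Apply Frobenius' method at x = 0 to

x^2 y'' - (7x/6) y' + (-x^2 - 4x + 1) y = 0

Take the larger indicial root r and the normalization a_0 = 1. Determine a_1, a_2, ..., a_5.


Write in Frobenius form y'' + (p(x)/x) y' + (q(x)/x^2) y = 0:
  p(x) = -7/6,  q(x) = -x^2 - 4x + 1.
Indicial equation: r(r-1) + (-7/6) r + (1) = 0 -> roots r_1 = 3/2, r_2 = 2/3.
Take r = r_1 = 3/2. Let y(x) = x^r sum_{n>=0} a_n x^n with a_0 = 1.
Substitute y = x^r sum a_n x^n and match x^{r+n}. The recurrence is
  D(n) a_n - 4 a_{n-1} - 1 a_{n-2} = 0,  where D(n) = (r+n)(r+n-1) + (-7/6)(r+n) + (1).
  a_n = [4 a_{n-1} + 1 a_{n-2}] / D(n).
Since the indicial polynomial factors as (r - r_1)(r - r_2), D(n) = (r_1 + n - r_1)(r_1 + n - r_2) = n(n + 5/6).
Evaluating step by step (a_0 = 1):
  n = 1: D(1) = 1(1 + 5/6) = 11/6; numerator = 4(1) = 4; a_1 = (4)/(11/6) = 24/11
  n = 2: D(2) = 2(2 + 5/6) = 17/3; numerator = 4(24/11) + 1(1) = 107/11; a_2 = (107/11)/(17/3) = 321/187
  n = 3: D(3) = 3(3 + 5/6) = 23/2; numerator = 4(321/187) + 1(24/11) = 1692/187; a_3 = (1692/187)/(23/2) = 3384/4301
  n = 4: D(4) = 4(4 + 5/6) = 58/3; numerator = 4(3384/4301) + 1(321/187) = 20919/4301; a_4 = (20919/4301)/(58/3) = 62757/249458
  n = 5: D(5) = 5(5 + 5/6) = 175/6; numerator = 4(62757/249458) + 1(3384/4301) = 223650/124729; a_5 = (223650/124729)/(175/6) = 7668/124729

r = 3/2; a_0 = 1; a_1 = 24/11; a_2 = 321/187; a_3 = 3384/4301; a_4 = 62757/249458; a_5 = 7668/124729


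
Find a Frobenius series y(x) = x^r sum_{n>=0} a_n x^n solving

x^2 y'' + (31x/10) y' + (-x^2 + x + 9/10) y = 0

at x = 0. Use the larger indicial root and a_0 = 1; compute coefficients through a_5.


Write in Frobenius form y'' + (p(x)/x) y' + (q(x)/x^2) y = 0:
  p(x) = 31/10,  q(x) = -x^2 + x + 9/10.
Indicial equation: r(r-1) + (31/10) r + (9/10) = 0 -> roots r_1 = -3/5, r_2 = -3/2.
Take r = r_1 = -3/5. Let y(x) = x^r sum_{n>=0} a_n x^n with a_0 = 1.
Substitute y = x^r sum a_n x^n and match x^{r+n}. The recurrence is
  D(n) a_n + 1 a_{n-1} - 1 a_{n-2} = 0,  where D(n) = (r+n)(r+n-1) + (31/10)(r+n) + (9/10).
  a_n = [-1 a_{n-1} + 1 a_{n-2}] / D(n).
Since the indicial polynomial factors as (r - r_1)(r - r_2), D(n) = (r_1 + n - r_1)(r_1 + n - r_2) = n(n + 9/10).
Evaluating step by step (a_0 = 1):
  n = 1: D(1) = 1(1 + 9/10) = 19/10; numerator = -1(1) = -1; a_1 = (-1)/(19/10) = -10/19
  n = 2: D(2) = 2(2 + 9/10) = 29/5; numerator = -1(-10/19) + 1(1) = 29/19; a_2 = (29/19)/(29/5) = 5/19
  n = 3: D(3) = 3(3 + 9/10) = 117/10; numerator = -1(5/19) + 1(-10/19) = -15/19; a_3 = (-15/19)/(117/10) = -50/741
  n = 4: D(4) = 4(4 + 9/10) = 98/5; numerator = -1(-50/741) + 1(5/19) = 245/741; a_4 = (245/741)/(98/5) = 25/1482
  n = 5: D(5) = 5(5 + 9/10) = 59/2; numerator = -1(25/1482) + 1(-50/741) = -125/1482; a_5 = (-125/1482)/(59/2) = -125/43719

r = -3/5; a_0 = 1; a_1 = -10/19; a_2 = 5/19; a_3 = -50/741; a_4 = 25/1482; a_5 = -125/43719


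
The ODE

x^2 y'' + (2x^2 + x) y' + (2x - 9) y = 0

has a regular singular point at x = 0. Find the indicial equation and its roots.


Divide by x^2 to reach normal form y'' + P_1(x) y' + P_2(x) y = 0 with P_1(x) = 2 + 1/x and P_2(x) = 2/x - 9/x^2.
x = 0 is a singular point because the y'-coefficient 2 + 1/x has a pole at x = 0 and the y-coefficient 2/x - 9/x^2 has a pole at x = 0.
It is a regular singular point because x P_1(x) = p(x) = 2x + 1 and x^2 P_2(x) = q(x) = 2x - 9 are polynomials, hence analytic at x = 0.
p(0) = 1,  q(0) = -9.
Indicial equation: r(r-1) + p(0) r + q(0) = 0, i.e. r^2 + (p(0) - 1) r + q(0) = 0, i.e. r^2 - 9 = 0.
Discriminant: (0)^2 - 4(-9) = 36, so r = (0 ± 6)/2.
Solving: r_1 = 3, r_2 = -3.

indicial: r^2 - 9 = 0; roots r_1 = 3, r_2 = -3


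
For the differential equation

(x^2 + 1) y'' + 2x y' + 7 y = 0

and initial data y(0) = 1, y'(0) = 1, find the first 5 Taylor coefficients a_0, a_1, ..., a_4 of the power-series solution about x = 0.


Ansatz: y(x) = sum_{n>=0} a_n x^n, so y'(x) = sum_{n>=1} n a_n x^(n-1) and y''(x) = sum_{n>=2} n(n-1) a_n x^(n-2).
Substitute into P(x) y'' + Q(x) y' + R(x) y = 0 with P(x) = x^2 + 1, Q(x) = 2x, R(x) = 7, and match powers of x.
Initial conditions: a_0 = 1, a_1 = 1.
Setting the coefficient of each power of x to zero and solving order by order (substituting the coefficients already found):
  x^0: 2 a_2 + 7 a_0 = 0  ->  2 a_2 = -7 a_0 = -7  ->  a_2 = -7/2
  x^1: 6 a_3 + 9 a_1 = 0  ->  6 a_3 = -9 a_1 = -9  ->  a_3 = -3/2
  x^2: 12 a_4 + 13 a_2 = 0  ->  12 a_4 = -13 a_2 = 91/2  ->  a_4 = 91/24
Truncated series: y(x) = 1 + x - (7/2) x^2 - (3/2) x^3 + (91/24) x^4 + O(x^5).

a_0 = 1; a_1 = 1; a_2 = -7/2; a_3 = -3/2; a_4 = 91/24


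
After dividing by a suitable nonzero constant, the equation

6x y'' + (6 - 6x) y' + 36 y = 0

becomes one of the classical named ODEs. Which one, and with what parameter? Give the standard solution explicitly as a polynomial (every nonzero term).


All three coefficients share the factor 6; dividing through by 6 gives  x y'' + (1 - x) y' + 6 y = 0.
This matches the Laguerre equation x y'' + (1 - x) y' + n y = 0 with n = 6; the polynomial solution is L_6(x).
With y = sum_k a_k x^k, matching x^k gives (k+1)k a_{k+1} + (k+1) a_{k+1} - k a_k + n a_k = 0, i.e. (k+1)^2 a_{k+1} = (k - n) a_k = (k - 6) a_k. The right side vanishes at k = 6, so the series terminates at degree 6.
Standard normalization L_n(0) = 1 gives a_0 = 1. Work upward with a_{k+1} = (k - 6) a_k / (k+1)^2:
  a_1 = (0 - 6)(1) / 1^2 = -6/1 = -6
  a_2 = (1 - 6)(-6) / 2^2 = 30/4 = 15/2
  a_3 = (2 - 6)(15/2) / 3^2 = -30/9 = -10/3
  a_4 = (3 - 6)(-10/3) / 4^2 = 10/16 = 5/8
  a_5 = (4 - 6)(5/8) / 5^2 = (-5/4)/25 = -1/20
  a_6 = (5 - 6)(-1/20) / 6^2 = (1/20)/36 = 1/720
Hence L_6(x) = x^6/720 - x^5/20 + 5 x^4/8 - 10 x^3/3 + 15 x^2/2 - 6 x + 1.

L_6(x); series = x^6/720 - x^5/20 + 5 x^4/8 - 10 x^3/3 + 15 x^2/2 - 6 x + 1


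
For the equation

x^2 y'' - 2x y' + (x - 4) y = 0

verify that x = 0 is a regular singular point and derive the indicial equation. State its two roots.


Divide by x^2 to reach normal form y'' + P_1(x) y' + P_2(x) y = 0 with P_1(x) = -2/x and P_2(x) = 1/x - 4/x^2.
x = 0 is a singular point because the y'-coefficient -2/x has a pole at x = 0 and the y-coefficient 1/x - 4/x^2 has a pole at x = 0.
It is a regular singular point because x P_1(x) = p(x) = -2 and x^2 P_2(x) = q(x) = x - 4 are polynomials, hence analytic at x = 0.
p(0) = -2,  q(0) = -4.
Indicial equation: r(r-1) + p(0) r + q(0) = 0, i.e. r^2 + (p(0) - 1) r + q(0) = 0, i.e. r^2 - 3 r - 4 = 0.
Discriminant: (-3)^2 - 4(-4) = 25, so r = (3 ± 5)/2.
Solving: r_1 = 4, r_2 = -1.

indicial: r^2 - 3 r - 4 = 0; roots r_1 = 4, r_2 = -1


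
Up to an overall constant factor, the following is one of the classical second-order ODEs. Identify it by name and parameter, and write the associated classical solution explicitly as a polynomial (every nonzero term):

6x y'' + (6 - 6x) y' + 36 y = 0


All three coefficients share the factor 6; dividing through by 6 gives  x y'' + (1 - x) y' + 6 y = 0.
This matches the Laguerre equation x y'' + (1 - x) y' + n y = 0 with n = 6; the polynomial solution is L_6(x).
With y = sum_k a_k x^k, matching x^k gives (k+1)k a_{k+1} + (k+1) a_{k+1} - k a_k + n a_k = 0, i.e. (k+1)^2 a_{k+1} = (k - n) a_k = (k - 6) a_k. The right side vanishes at k = 6, so the series terminates at degree 6.
Standard normalization L_n(0) = 1 gives a_0 = 1. Work upward with a_{k+1} = (k - 6) a_k / (k+1)^2:
  a_1 = (0 - 6)(1) / 1^2 = -6/1 = -6
  a_2 = (1 - 6)(-6) / 2^2 = 30/4 = 15/2
  a_3 = (2 - 6)(15/2) / 3^2 = -30/9 = -10/3
  a_4 = (3 - 6)(-10/3) / 4^2 = 10/16 = 5/8
  a_5 = (4 - 6)(5/8) / 5^2 = (-5/4)/25 = -1/20
  a_6 = (5 - 6)(-1/20) / 6^2 = (1/20)/36 = 1/720
Hence L_6(x) = x^6/720 - x^5/20 + 5 x^4/8 - 10 x^3/3 + 15 x^2/2 - 6 x + 1.

L_6(x); series = x^6/720 - x^5/20 + 5 x^4/8 - 10 x^3/3 + 15 x^2/2 - 6 x + 1


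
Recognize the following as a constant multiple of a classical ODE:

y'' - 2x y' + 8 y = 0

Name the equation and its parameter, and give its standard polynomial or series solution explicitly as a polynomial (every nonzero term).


The equation is already in a standard form:  y'' - 2x y' + 8 y = 0.
This matches the Hermite equation y'' - 2x y' + 2n y = 0 with 2n = 8, so n = 4; the polynomial solution is H_4(x).
With y = sum_k a_k x^k, matching x^k gives (k+2)(k+1) a_{k+2} = 2(k - n) a_k = 2(k - 4) a_k. The right side vanishes at k = 4, so the series with the parity of 4 terminates at degree 4.
Standard normalization: leading coefficient of H_n is 2^n, so a_4 = 2^4 = 16. Work downward with a_k = (k+1)(k+2) a_{k+2} / (2(k - n)):
  a_2 = (3)(4)(16) / (2(2 - 4)) = 192/(-4) = -48
  a_0 = (1)(2)(-48) / (2(0 - 4)) = -96/(-8) = 12
Hence H_4(x) = 16 x^4 - 48 x^2 + 12.

H_4(x); series = 16 x^4 - 48 x^2 + 12


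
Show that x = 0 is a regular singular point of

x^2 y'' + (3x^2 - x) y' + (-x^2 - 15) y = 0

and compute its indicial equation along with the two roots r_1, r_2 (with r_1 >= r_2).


Divide by x^2 to reach normal form y'' + P_1(x) y' + P_2(x) y = 0 with P_1(x) = 3 - 1/x and P_2(x) = -1 - 15/x^2.
x = 0 is a singular point because the y'-coefficient 3 - 1/x has a pole at x = 0 and the y-coefficient -1 - 15/x^2 has a pole at x = 0.
It is a regular singular point because x P_1(x) = p(x) = 3x - 1 and x^2 P_2(x) = q(x) = -x^2 - 15 are polynomials, hence analytic at x = 0.
p(0) = -1,  q(0) = -15.
Indicial equation: r(r-1) + p(0) r + q(0) = 0, i.e. r^2 + (p(0) - 1) r + q(0) = 0, i.e. r^2 - 2 r - 15 = 0.
Discriminant: (-2)^2 - 4(-15) = 64, so r = (2 ± 8)/2.
Solving: r_1 = 5, r_2 = -3.

indicial: r^2 - 2 r - 15 = 0; roots r_1 = 5, r_2 = -3


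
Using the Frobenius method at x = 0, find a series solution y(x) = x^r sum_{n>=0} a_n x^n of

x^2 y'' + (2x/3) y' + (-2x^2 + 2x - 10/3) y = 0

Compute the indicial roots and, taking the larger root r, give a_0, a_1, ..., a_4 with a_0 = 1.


Write in Frobenius form y'' + (p(x)/x) y' + (q(x)/x^2) y = 0:
  p(x) = 2/3,  q(x) = -2x^2 + 2x - 10/3.
Indicial equation: r(r-1) + (2/3) r + (-10/3) = 0 -> roots r_1 = 2, r_2 = -5/3.
Take r = r_1 = 2. Let y(x) = x^r sum_{n>=0} a_n x^n with a_0 = 1.
Substitute y = x^r sum a_n x^n and match x^{r+n}. The recurrence is
  D(n) a_n + 2 a_{n-1} - 2 a_{n-2} = 0,  where D(n) = (r+n)(r+n-1) + (2/3)(r+n) + (-10/3).
  a_n = [-2 a_{n-1} + 2 a_{n-2}] / D(n).
Since the indicial polynomial factors as (r - r_1)(r - r_2), D(n) = (r_1 + n - r_1)(r_1 + n - r_2) = n(n + 11/3).
Evaluating step by step (a_0 = 1):
  n = 1: D(1) = 1(1 + 11/3) = 14/3; numerator = -2(1) = -2; a_1 = (-2)/(14/3) = -3/7
  n = 2: D(2) = 2(2 + 11/3) = 34/3; numerator = -2(-3/7) + 2(1) = 20/7; a_2 = (20/7)/(34/3) = 30/119
  n = 3: D(3) = 3(3 + 11/3) = 20; numerator = -2(30/119) + 2(-3/7) = -162/119; a_3 = (-162/119)/(20) = -81/1190
  n = 4: D(4) = 4(4 + 11/3) = 92/3; numerator = -2(-81/1190) + 2(30/119) = 381/595; a_4 = (381/595)/(92/3) = 1143/54740

r = 2; a_0 = 1; a_1 = -3/7; a_2 = 30/119; a_3 = -81/1190; a_4 = 1143/54740


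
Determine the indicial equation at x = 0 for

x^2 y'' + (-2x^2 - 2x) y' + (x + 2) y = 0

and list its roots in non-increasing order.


Divide by x^2 to reach normal form y'' + P_1(x) y' + P_2(x) y = 0 with P_1(x) = -2 - 2/x and P_2(x) = 1/x + 2/x^2.
x = 0 is a singular point because the y'-coefficient -2 - 2/x has a pole at x = 0 and the y-coefficient 1/x + 2/x^2 has a pole at x = 0.
It is a regular singular point because x P_1(x) = p(x) = -2x - 2 and x^2 P_2(x) = q(x) = x + 2 are polynomials, hence analytic at x = 0.
p(0) = -2,  q(0) = 2.
Indicial equation: r(r-1) + p(0) r + q(0) = 0, i.e. r^2 + (p(0) - 1) r + q(0) = 0, i.e. r^2 - 3 r + 2 = 0.
Discriminant: (-3)^2 - 4(2) = 1, so r = (3 ± 1)/2.
Solving: r_1 = 2, r_2 = 1.

indicial: r^2 - 3 r + 2 = 0; roots r_1 = 2, r_2 = 1


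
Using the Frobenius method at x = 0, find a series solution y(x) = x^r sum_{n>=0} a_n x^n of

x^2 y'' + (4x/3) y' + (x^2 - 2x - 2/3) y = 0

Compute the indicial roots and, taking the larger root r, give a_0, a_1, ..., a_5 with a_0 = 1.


Write in Frobenius form y'' + (p(x)/x) y' + (q(x)/x^2) y = 0:
  p(x) = 4/3,  q(x) = x^2 - 2x - 2/3.
Indicial equation: r(r-1) + (4/3) r + (-2/3) = 0 -> roots r_1 = 2/3, r_2 = -1.
Take r = r_1 = 2/3. Let y(x) = x^r sum_{n>=0} a_n x^n with a_0 = 1.
Substitute y = x^r sum a_n x^n and match x^{r+n}. The recurrence is
  D(n) a_n - 2 a_{n-1} + 1 a_{n-2} = 0,  where D(n) = (r+n)(r+n-1) + (4/3)(r+n) + (-2/3).
  a_n = [2 a_{n-1} - 1 a_{n-2}] / D(n).
Since the indicial polynomial factors as (r - r_1)(r - r_2), D(n) = (r_1 + n - r_1)(r_1 + n - r_2) = n(n + 5/3).
Evaluating step by step (a_0 = 1):
  n = 1: D(1) = 1(1 + 5/3) = 8/3; numerator = 2(1) = 2; a_1 = (2)/(8/3) = 3/4
  n = 2: D(2) = 2(2 + 5/3) = 22/3; numerator = 2(3/4) - 1(1) = 1/2; a_2 = (1/2)/(22/3) = 3/44
  n = 3: D(3) = 3(3 + 5/3) = 14; numerator = 2(3/44) - 1(3/4) = -27/44; a_3 = (-27/44)/(14) = -27/616
  n = 4: D(4) = 4(4 + 5/3) = 68/3; numerator = 2(-27/616) - 1(3/44) = -12/77; a_4 = (-12/77)/(68/3) = -9/1309
  n = 5: D(5) = 5(5 + 5/3) = 100/3; numerator = 2(-9/1309) - 1(-27/616) = 45/1496; a_5 = (45/1496)/(100/3) = 27/29920

r = 2/3; a_0 = 1; a_1 = 3/4; a_2 = 3/44; a_3 = -27/616; a_4 = -9/1309; a_5 = 27/29920
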